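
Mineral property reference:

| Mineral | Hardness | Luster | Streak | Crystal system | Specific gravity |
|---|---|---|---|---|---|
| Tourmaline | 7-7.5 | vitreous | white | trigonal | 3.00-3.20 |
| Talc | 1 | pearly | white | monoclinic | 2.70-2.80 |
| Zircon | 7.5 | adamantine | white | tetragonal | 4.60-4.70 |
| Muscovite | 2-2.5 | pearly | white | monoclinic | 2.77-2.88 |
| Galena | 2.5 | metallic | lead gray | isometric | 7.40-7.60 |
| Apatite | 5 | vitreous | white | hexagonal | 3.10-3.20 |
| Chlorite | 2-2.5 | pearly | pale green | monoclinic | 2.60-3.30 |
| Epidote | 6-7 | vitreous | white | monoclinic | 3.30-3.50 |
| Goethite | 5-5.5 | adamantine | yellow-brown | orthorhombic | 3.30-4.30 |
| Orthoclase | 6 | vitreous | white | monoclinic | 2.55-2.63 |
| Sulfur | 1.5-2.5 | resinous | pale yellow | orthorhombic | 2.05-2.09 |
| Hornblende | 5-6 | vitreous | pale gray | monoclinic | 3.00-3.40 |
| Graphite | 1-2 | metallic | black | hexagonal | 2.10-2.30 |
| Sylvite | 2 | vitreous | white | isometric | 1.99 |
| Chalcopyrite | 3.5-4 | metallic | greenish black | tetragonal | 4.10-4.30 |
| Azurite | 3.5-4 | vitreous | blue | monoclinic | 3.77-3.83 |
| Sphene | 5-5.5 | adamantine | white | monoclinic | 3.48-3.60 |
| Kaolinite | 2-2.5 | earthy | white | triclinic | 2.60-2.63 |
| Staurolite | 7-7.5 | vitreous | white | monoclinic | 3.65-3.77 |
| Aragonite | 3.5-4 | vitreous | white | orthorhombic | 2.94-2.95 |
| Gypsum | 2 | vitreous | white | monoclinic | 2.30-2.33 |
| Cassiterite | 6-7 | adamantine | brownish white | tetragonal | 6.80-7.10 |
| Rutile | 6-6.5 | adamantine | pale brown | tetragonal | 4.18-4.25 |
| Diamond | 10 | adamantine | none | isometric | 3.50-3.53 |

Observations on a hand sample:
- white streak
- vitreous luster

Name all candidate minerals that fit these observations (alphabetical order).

White streak — narrows the field to Tourmaline, Talc, Zircon, Muscovite, Apatite, Epidote, Orthoclase, Sylvite, Sphene, Kaolinite, Staurolite, Aragonite, Gypsum.
Vitreous luster excludes Talc, Zircon, Muscovite, Sphene, Kaolinite.
The minerals that satisfy all observations are Apatite, Aragonite, Epidote, Gypsum, Orthoclase, Staurolite, Sylvite, Tourmaline.

Apatite, Aragonite, Epidote, Gypsum, Orthoclase, Staurolite, Sylvite, Tourmaline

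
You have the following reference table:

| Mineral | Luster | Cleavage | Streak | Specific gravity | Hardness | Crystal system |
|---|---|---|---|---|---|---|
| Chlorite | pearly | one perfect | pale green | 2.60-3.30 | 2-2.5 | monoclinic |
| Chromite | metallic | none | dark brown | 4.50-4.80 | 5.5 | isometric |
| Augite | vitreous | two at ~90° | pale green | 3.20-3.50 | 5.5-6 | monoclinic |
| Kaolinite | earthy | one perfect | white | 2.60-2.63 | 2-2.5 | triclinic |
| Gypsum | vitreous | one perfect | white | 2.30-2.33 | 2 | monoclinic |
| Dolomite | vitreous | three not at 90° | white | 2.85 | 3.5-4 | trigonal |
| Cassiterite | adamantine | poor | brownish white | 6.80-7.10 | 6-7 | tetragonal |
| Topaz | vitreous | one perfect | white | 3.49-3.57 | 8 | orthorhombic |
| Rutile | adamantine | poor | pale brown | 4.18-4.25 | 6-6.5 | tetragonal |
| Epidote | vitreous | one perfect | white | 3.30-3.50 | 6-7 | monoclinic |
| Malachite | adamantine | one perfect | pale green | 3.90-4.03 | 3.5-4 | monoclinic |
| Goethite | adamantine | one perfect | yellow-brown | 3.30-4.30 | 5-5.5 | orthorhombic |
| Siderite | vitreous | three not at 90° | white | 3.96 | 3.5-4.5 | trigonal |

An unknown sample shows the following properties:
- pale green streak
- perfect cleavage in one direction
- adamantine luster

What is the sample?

Pale green streak — only Chlorite, Augite, Malachite remain.
Perfect cleavage in one direction excludes Augite.
Adamantine luster rules out Chlorite.
The only mineral consistent with every observation is Malachite.

Malachite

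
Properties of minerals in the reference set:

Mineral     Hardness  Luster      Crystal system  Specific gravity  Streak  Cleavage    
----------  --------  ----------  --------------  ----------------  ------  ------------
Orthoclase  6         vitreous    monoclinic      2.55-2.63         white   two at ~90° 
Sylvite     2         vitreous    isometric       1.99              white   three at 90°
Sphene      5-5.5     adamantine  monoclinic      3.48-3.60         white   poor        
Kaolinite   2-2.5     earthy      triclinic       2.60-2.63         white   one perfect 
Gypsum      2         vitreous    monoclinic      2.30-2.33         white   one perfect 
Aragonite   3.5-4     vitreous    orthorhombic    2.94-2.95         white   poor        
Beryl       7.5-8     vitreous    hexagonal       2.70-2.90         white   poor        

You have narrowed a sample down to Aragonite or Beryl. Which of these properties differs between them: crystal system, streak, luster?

Crystal system: Aragonite orthorhombic, Beryl hexagonal — distinct.
Streak: both white — same for both.
Luster: both vitreous — same for both.
Of the listed properties, crystal system is the one that separates them.

crystal system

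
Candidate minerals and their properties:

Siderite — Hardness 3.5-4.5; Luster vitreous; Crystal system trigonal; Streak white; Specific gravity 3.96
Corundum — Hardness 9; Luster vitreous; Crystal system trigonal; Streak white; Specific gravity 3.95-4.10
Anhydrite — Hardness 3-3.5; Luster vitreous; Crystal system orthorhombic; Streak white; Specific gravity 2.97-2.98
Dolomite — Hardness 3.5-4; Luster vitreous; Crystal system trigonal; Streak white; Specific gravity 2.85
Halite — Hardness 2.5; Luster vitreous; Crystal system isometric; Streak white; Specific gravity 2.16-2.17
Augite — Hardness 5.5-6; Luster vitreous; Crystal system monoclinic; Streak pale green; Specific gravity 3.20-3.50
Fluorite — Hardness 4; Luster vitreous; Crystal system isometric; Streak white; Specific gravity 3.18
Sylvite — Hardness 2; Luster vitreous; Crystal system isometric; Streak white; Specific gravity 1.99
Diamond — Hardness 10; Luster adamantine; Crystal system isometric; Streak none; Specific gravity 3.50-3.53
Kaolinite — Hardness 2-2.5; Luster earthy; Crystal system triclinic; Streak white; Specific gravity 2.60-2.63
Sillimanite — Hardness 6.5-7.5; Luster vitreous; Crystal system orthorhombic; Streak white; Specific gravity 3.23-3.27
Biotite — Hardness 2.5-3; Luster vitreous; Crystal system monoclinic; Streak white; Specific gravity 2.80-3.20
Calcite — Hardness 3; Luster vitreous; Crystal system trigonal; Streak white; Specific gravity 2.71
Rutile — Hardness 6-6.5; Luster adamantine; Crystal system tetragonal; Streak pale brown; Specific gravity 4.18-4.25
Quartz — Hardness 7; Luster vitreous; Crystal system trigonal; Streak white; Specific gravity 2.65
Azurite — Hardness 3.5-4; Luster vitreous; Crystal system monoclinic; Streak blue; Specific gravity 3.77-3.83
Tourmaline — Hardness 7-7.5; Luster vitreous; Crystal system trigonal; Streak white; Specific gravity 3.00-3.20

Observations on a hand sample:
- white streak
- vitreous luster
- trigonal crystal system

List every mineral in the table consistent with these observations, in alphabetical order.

White streak is inconsistent with Augite, Diamond, Rutile, Azurite.
Vitreous luster eliminates Kaolinite.
Trigonal crystal system excludes Anhydrite, Halite, Fluorite, Sylvite, Sillimanite, Biotite.
Consistent with every observation: Calcite, Corundum, Dolomite, Quartz, Siderite, Tourmaline.

Calcite, Corundum, Dolomite, Quartz, Siderite, Tourmaline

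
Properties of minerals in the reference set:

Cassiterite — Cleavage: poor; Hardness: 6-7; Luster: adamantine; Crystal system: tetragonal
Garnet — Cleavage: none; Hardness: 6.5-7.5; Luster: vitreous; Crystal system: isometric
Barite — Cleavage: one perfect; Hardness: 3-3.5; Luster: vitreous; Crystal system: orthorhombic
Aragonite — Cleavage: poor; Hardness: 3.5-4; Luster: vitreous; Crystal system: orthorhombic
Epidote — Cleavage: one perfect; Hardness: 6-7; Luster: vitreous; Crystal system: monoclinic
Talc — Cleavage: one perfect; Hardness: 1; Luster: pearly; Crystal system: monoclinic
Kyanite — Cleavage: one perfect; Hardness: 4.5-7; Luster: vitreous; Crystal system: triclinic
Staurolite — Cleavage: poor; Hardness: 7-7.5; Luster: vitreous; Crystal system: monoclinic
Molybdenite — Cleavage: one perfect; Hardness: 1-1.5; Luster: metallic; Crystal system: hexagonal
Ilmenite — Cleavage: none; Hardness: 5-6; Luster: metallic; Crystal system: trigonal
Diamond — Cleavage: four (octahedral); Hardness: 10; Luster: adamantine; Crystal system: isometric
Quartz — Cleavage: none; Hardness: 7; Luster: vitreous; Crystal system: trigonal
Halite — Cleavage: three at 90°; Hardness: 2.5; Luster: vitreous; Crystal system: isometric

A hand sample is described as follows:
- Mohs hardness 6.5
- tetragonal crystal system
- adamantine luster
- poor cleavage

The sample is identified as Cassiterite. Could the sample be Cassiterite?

Mohs hardness 6.5 — is consistent with Cassiterite (hardness 6-7).
Tetragonal crystal system — is consistent with Cassiterite (tetragonal system).
Adamantine luster — is consistent with Cassiterite (adamantine luster).
Poor cleavage — is consistent with Cassiterite (cleavage poor).
Every observed property is compatible with the reference values for Cassiterite.

Yes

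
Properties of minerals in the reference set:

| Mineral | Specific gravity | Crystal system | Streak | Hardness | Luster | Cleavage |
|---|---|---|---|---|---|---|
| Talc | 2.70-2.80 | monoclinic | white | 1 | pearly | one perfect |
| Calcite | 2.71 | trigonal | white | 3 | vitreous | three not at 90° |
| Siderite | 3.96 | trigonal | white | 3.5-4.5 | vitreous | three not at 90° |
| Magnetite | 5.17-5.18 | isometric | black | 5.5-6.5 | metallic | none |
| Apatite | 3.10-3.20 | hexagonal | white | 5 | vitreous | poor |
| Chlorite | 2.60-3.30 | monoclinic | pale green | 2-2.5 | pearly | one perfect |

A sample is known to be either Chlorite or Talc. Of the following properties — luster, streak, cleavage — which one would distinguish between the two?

Luster: both pearly — no difference.
Streak: Chlorite pale green, Talc white — these differ.
Cleavage: both one perfect — no difference.
Of the listed properties, streak is the one that separates them.

streak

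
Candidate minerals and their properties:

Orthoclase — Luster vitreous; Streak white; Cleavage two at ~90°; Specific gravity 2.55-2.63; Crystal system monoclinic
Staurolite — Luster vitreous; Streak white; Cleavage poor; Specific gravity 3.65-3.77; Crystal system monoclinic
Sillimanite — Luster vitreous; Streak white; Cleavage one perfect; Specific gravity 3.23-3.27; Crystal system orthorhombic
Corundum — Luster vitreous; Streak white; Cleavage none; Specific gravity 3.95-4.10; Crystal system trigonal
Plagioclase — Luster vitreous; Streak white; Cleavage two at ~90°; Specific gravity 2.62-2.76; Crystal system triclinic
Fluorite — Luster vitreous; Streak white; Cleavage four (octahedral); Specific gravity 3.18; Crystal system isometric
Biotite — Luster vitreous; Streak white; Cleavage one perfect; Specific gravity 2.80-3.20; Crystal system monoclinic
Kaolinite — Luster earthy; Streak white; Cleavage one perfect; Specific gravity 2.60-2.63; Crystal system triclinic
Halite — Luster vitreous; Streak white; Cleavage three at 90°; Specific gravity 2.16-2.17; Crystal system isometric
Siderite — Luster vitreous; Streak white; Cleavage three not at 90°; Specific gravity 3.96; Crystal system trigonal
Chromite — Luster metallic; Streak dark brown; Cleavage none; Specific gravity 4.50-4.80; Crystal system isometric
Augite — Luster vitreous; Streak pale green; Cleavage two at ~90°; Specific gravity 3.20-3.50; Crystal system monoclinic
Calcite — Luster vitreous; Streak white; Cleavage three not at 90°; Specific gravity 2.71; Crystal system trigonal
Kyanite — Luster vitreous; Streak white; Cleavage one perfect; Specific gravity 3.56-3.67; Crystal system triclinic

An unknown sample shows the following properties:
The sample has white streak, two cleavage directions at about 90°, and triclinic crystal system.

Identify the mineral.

White streak eliminates Chromite, Augite.
Two cleavage directions at about 90° — leaves Orthoclase, Plagioclase.
Triclinic crystal system excludes Orthoclase.
Only Plagioclase satisfies all observations.

Plagioclase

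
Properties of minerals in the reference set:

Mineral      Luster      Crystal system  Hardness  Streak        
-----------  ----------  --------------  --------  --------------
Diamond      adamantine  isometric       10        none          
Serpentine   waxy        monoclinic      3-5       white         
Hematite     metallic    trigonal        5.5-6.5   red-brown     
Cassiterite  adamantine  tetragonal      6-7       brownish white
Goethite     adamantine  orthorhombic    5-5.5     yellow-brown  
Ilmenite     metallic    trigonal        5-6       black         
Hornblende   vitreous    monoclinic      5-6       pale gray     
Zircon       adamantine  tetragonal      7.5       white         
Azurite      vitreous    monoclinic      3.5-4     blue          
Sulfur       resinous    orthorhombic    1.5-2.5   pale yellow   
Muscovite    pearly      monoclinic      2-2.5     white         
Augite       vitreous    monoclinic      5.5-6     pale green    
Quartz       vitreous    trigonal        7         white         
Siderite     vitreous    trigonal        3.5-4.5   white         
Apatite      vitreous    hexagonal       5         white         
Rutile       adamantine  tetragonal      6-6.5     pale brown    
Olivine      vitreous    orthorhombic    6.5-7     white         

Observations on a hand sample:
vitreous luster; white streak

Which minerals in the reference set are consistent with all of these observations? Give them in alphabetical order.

Apatite, Olivine, Quartz, Siderite

Vitreous luster — only Hornblende, Azurite, Augite, Quartz, Siderite, Apatite, Olivine remain.
White streak excludes Hornblende, Azurite, Augite.
The minerals that satisfy all observations are Apatite, Olivine, Quartz, Siderite.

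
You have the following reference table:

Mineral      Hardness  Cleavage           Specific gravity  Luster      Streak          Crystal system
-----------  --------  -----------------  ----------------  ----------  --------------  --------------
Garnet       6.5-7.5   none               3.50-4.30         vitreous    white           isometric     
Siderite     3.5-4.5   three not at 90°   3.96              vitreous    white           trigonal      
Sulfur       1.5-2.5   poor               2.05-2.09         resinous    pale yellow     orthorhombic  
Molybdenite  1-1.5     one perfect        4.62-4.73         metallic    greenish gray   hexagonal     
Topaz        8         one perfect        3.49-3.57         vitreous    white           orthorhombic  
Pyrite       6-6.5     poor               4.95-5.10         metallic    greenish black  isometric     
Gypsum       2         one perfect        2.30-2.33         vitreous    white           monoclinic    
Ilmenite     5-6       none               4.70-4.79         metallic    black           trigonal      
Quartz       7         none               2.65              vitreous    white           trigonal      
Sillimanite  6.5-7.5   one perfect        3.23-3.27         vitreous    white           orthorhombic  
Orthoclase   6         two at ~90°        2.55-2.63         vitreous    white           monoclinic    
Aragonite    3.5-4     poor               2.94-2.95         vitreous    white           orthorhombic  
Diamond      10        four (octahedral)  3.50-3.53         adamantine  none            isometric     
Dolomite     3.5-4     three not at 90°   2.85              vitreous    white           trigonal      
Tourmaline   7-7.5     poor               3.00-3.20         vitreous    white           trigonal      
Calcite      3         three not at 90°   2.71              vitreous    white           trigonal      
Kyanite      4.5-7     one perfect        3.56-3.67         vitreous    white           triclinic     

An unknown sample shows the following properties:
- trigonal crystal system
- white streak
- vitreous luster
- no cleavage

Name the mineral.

Trigonal crystal system — only Siderite, Ilmenite, Quartz, Dolomite, Tourmaline, Calcite remain.
White streak is inconsistent with Ilmenite.
Vitreous luster — consistent with all remaining minerals.
No cleavage — Quartz remains.
Quartz is the sole remaining match.

Quartz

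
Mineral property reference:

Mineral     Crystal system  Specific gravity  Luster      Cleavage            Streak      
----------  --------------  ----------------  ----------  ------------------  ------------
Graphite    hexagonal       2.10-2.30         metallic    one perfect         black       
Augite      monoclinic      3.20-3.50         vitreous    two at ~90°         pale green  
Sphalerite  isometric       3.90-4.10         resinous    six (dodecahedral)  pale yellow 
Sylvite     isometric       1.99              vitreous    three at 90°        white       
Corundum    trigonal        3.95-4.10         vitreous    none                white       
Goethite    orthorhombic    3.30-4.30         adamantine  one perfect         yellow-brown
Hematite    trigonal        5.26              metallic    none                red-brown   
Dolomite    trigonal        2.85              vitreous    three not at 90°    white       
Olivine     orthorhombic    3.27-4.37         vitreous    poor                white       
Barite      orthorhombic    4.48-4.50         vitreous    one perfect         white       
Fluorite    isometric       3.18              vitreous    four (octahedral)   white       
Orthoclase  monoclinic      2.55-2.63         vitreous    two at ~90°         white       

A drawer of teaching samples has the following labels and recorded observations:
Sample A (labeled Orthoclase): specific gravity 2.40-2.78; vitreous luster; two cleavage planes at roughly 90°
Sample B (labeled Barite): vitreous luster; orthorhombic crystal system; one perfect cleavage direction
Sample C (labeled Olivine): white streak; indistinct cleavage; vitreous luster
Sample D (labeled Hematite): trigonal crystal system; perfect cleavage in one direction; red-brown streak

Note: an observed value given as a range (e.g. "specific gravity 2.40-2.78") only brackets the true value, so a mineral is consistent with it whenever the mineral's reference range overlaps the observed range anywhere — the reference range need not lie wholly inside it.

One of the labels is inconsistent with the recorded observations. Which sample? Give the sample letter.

Sample A: all recorded properties match Orthoclase.
Sample B: all recorded properties match Barite.
Sample C: all recorded properties match Olivine.
Sample D: perfect cleavage in one direction is outside the reference for Hematite (cleavage none) — mislabeled.
Only sample D is inconsistent with its label.

D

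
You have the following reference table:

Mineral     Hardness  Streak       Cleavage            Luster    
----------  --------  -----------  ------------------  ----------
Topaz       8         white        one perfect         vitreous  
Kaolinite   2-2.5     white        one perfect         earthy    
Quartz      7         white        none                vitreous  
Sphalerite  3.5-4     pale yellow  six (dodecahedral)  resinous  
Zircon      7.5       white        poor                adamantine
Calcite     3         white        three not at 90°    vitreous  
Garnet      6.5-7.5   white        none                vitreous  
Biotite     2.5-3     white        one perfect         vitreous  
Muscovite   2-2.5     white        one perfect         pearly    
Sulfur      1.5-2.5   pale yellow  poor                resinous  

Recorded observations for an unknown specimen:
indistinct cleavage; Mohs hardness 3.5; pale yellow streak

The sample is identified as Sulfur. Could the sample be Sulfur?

Inconsistent

Indistinct cleavage — matches Sulfur (cleavage poor).
Mohs hardness 3.5 — Sulfur has hardness 1.5-2.5; which does not match.
Pale yellow streak — matches Sulfur (pale yellow streak).
Hardness alone is enough to reject Sulfur.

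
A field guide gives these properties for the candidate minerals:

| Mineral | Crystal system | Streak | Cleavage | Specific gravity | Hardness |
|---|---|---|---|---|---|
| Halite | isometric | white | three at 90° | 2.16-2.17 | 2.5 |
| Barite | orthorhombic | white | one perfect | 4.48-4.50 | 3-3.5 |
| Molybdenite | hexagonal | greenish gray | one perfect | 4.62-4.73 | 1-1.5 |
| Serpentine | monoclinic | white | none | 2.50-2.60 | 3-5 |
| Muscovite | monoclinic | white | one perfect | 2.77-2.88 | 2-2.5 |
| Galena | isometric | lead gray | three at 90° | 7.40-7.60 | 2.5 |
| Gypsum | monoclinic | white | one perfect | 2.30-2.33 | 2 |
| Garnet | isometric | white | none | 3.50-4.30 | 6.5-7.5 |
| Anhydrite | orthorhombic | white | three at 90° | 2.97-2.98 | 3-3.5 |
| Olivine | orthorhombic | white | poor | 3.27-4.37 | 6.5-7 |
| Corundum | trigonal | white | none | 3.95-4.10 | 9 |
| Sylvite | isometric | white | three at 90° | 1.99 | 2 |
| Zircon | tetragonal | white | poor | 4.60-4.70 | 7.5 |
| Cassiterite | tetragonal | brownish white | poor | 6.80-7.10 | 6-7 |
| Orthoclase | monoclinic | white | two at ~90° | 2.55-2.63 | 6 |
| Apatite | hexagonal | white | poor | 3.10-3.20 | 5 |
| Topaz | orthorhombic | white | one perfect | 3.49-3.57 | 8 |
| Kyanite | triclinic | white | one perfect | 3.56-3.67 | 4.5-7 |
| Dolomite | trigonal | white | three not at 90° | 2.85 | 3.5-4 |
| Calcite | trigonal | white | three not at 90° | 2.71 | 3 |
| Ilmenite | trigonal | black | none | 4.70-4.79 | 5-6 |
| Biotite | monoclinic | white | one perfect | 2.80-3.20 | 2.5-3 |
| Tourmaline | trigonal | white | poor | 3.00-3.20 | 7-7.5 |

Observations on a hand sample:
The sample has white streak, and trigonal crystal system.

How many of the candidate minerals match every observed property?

White streak excludes Molybdenite, Galena, Cassiterite, Ilmenite.
Trigonal crystal system — Corundum, Dolomite, Calcite, Tourmaline remain.
The minerals that satisfy all observations are Calcite, Corundum, Dolomite, Tourmaline.
That is 4 minerals.

4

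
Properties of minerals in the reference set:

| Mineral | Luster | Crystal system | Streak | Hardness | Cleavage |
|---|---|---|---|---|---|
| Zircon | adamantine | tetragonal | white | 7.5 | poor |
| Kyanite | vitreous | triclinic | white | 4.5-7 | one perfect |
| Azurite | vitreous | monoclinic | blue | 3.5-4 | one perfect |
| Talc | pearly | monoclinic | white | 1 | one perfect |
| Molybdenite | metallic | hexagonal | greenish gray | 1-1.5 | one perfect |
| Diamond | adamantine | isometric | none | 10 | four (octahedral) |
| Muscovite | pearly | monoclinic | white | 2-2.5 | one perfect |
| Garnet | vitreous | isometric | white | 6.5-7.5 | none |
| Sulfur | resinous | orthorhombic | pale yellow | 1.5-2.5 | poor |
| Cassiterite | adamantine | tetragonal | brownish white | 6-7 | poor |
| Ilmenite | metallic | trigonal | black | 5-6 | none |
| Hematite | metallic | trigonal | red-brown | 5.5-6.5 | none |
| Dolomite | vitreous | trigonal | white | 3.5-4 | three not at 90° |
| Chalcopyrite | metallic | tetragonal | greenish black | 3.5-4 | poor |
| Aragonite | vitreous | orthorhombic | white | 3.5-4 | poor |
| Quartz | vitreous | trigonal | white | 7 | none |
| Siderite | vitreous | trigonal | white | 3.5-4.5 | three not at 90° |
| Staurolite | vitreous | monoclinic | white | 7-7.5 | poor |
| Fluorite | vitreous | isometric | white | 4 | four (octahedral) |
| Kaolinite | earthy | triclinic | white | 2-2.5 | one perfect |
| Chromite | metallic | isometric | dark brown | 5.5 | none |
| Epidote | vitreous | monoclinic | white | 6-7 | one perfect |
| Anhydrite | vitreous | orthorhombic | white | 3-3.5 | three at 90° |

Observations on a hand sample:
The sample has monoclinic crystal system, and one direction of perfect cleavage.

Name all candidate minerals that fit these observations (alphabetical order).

Monoclinic crystal system: only Azurite, Talc, Muscovite, Staurolite, Epidote remain.
One direction of perfect cleavage rules out Staurolite.
Consistent with every observation: Azurite, Epidote, Muscovite, Talc.

Azurite, Epidote, Muscovite, Talc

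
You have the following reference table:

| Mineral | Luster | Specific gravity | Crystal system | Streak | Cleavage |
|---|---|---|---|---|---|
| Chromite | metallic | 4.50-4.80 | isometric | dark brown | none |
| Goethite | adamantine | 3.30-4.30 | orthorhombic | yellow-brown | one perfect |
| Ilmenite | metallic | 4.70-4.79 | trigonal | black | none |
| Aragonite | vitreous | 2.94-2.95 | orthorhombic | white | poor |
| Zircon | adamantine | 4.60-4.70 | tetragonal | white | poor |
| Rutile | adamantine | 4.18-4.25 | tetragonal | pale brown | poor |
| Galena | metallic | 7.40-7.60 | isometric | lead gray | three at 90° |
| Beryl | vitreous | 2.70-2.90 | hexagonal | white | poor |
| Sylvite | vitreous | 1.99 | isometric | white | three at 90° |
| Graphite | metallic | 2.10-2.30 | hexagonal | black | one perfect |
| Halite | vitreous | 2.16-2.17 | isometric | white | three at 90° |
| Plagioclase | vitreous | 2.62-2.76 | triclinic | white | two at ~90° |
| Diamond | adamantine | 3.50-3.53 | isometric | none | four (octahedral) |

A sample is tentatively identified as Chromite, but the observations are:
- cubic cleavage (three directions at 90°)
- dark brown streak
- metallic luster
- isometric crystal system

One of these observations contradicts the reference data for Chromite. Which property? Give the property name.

cleavage

Cubic cleavage (three directions at 90°): Chromite has cleavage none — does not match.
Dark brown streak: Chromite has dark brown streak — within range.
Metallic luster: Chromite has metallic luster — within range.
Isometric crystal system: Chromite has isometric system — within range.
Only the cleavage is inconsistent.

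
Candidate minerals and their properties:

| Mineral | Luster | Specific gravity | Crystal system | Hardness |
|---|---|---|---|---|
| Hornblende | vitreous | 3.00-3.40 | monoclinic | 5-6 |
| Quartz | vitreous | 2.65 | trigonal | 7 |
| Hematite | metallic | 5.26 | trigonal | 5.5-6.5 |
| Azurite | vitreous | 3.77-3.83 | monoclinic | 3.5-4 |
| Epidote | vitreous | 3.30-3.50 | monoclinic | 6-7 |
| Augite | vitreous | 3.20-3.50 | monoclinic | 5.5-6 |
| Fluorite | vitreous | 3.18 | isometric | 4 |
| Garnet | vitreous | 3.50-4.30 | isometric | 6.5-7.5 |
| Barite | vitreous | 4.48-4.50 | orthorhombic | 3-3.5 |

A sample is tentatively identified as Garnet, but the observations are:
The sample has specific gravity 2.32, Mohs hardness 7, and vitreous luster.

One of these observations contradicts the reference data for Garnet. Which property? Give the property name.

Specific gravity 2.32: Garnet has SG 3.50-4.30 — does not match.
Mohs hardness 7: Garnet has hardness 6.5-7.5 — within range.
Vitreous luster: Garnet has vitreous luster — within range.
Everything matches except the specific gravity.

specific gravity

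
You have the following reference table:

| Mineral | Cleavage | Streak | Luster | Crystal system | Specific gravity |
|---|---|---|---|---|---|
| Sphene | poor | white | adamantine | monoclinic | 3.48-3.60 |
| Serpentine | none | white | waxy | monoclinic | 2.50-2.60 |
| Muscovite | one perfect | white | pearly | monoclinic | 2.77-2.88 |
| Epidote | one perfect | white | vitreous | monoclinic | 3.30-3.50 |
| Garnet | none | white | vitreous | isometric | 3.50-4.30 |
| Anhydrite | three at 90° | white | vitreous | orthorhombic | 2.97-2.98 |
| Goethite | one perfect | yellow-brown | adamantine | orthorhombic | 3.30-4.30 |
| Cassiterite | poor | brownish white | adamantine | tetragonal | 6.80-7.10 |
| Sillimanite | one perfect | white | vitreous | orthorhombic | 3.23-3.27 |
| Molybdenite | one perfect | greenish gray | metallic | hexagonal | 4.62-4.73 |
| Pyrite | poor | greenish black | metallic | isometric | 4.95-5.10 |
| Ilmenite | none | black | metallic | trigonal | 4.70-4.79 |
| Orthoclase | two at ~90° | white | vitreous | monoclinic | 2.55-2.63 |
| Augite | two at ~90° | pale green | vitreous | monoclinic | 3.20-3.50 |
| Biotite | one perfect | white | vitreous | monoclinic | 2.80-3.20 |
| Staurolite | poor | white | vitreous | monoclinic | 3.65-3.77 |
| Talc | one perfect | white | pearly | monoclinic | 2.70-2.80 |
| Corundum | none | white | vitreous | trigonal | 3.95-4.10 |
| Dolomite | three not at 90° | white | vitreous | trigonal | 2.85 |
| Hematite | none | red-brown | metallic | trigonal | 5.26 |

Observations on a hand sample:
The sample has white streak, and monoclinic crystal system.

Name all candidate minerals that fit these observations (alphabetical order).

Biotite, Epidote, Muscovite, Orthoclase, Serpentine, Sphene, Staurolite, Talc

White streak — narrows the field to Sphene, Serpentine, Muscovite, Epidote, Garnet, Anhydrite, Sillimanite, Orthoclase, Biotite, Staurolite, Talc, Corundum, Dolomite.
Monoclinic crystal system excludes Garnet, Anhydrite, Sillimanite, Corundum, Dolomite.
Consistent with every observation: Biotite, Epidote, Muscovite, Orthoclase, Serpentine, Sphene, Staurolite, Talc.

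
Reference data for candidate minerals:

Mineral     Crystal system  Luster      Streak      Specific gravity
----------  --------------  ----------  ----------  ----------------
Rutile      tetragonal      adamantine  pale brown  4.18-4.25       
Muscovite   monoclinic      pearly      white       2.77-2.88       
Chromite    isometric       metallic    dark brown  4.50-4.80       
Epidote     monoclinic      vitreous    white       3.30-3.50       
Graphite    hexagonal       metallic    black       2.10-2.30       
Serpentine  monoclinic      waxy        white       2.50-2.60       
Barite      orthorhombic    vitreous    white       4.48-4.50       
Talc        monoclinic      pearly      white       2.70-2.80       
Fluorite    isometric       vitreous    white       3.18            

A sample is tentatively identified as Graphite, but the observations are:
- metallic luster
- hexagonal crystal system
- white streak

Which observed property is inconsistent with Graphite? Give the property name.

Metallic luster: Graphite has metallic luster — consistent.
Hexagonal crystal system: Graphite has hexagonal system — consistent.
White streak: Graphite has black streak — inconsistent.
Everything matches except the streak.

streak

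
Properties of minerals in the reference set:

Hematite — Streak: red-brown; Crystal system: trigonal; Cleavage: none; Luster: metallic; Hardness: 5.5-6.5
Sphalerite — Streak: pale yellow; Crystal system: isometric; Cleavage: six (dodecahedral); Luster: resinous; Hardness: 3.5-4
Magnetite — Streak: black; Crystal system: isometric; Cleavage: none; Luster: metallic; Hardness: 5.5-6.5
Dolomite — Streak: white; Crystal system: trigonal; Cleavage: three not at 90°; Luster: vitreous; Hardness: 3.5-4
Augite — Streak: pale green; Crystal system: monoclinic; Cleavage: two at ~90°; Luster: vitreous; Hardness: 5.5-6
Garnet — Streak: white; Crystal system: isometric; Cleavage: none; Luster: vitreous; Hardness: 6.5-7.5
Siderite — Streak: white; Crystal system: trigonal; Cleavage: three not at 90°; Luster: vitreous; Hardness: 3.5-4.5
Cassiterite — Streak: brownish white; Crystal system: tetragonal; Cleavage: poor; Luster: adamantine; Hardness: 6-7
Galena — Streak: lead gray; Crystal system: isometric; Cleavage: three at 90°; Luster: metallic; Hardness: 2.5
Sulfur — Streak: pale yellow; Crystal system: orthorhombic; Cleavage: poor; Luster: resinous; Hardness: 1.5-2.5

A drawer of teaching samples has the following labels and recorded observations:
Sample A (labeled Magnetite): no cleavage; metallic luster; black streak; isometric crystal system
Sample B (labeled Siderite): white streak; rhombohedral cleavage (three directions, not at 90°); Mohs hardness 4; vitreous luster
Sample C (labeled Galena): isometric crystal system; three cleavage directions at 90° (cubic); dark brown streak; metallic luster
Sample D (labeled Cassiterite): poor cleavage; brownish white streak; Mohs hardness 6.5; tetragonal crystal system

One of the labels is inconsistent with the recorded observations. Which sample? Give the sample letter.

Sample A: nothing contradicts Magnetite.
Sample B: nothing contradicts Siderite.
Sample C: dark brown streak is outside the reference for Galena (lead gray streak) — mislabeled.
Sample D: nothing contradicts Cassiterite.
Only sample C is inconsistent with its label.

C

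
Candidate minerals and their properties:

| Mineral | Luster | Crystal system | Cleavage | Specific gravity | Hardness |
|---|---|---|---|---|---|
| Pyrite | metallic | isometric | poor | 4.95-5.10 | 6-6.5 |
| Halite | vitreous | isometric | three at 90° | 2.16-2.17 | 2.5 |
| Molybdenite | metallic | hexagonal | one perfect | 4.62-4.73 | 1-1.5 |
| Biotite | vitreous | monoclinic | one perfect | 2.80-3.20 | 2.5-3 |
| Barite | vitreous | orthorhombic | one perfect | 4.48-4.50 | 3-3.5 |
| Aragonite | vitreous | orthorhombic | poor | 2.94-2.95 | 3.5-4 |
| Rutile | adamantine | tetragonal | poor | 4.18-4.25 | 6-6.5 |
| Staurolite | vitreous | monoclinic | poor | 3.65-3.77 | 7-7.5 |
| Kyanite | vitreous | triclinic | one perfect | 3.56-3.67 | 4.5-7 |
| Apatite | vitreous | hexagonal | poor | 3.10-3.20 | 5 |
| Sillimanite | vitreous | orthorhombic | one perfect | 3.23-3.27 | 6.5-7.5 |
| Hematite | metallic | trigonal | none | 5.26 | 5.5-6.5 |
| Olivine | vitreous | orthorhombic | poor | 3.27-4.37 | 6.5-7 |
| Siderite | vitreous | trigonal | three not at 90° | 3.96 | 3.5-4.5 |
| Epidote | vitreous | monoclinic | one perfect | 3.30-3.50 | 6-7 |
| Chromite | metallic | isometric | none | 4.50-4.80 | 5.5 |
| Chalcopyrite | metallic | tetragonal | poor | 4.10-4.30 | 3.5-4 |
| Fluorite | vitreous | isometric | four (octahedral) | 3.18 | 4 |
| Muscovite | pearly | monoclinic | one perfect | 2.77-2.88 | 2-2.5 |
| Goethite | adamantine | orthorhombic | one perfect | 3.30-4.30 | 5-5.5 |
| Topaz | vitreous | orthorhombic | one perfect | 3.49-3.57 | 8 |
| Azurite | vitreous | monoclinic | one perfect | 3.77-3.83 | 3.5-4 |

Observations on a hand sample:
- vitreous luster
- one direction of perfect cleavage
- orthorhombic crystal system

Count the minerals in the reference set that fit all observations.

Vitreous luster: only Halite, Biotite, Barite, Aragonite, Staurolite, Kyanite, Apatite, Sillimanite, Olivine, Siderite, Epidote, Fluorite, Topaz, Azurite remain.
One direction of perfect cleavage: leaves Biotite, Barite, Kyanite, Sillimanite, Epidote, Topaz, Azurite.
Orthorhombic crystal system: narrows the field to Barite, Sillimanite, Topaz.
The minerals that satisfy all observations are Barite, Sillimanite, Topaz.
That is 3 minerals.

3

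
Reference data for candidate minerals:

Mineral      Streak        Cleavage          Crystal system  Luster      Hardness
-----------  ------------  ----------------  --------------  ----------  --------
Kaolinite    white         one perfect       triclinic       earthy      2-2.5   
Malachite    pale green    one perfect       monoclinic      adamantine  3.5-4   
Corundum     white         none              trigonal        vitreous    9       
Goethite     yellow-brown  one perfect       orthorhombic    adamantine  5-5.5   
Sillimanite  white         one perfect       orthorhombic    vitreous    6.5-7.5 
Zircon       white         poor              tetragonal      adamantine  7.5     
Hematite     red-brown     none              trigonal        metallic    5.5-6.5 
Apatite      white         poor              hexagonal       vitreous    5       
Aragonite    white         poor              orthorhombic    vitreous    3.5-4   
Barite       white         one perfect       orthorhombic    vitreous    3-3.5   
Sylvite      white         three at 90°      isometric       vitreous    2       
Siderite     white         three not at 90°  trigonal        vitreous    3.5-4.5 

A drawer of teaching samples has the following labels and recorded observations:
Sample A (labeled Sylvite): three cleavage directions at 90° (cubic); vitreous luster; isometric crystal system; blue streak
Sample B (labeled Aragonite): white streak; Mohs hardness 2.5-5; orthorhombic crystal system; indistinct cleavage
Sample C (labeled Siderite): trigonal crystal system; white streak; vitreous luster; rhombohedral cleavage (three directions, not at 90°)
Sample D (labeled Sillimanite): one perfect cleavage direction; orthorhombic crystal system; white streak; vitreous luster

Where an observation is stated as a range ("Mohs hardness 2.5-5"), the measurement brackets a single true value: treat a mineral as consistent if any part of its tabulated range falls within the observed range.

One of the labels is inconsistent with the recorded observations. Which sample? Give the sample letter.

Sample A: blue streak is outside the reference for Sylvite (white streak) — mislabeled.
Sample B: all recorded properties match Aragonite.
Sample C: all recorded properties match Siderite.
Sample D: all recorded properties match Sillimanite.
Sample A is the mislabeled one.

A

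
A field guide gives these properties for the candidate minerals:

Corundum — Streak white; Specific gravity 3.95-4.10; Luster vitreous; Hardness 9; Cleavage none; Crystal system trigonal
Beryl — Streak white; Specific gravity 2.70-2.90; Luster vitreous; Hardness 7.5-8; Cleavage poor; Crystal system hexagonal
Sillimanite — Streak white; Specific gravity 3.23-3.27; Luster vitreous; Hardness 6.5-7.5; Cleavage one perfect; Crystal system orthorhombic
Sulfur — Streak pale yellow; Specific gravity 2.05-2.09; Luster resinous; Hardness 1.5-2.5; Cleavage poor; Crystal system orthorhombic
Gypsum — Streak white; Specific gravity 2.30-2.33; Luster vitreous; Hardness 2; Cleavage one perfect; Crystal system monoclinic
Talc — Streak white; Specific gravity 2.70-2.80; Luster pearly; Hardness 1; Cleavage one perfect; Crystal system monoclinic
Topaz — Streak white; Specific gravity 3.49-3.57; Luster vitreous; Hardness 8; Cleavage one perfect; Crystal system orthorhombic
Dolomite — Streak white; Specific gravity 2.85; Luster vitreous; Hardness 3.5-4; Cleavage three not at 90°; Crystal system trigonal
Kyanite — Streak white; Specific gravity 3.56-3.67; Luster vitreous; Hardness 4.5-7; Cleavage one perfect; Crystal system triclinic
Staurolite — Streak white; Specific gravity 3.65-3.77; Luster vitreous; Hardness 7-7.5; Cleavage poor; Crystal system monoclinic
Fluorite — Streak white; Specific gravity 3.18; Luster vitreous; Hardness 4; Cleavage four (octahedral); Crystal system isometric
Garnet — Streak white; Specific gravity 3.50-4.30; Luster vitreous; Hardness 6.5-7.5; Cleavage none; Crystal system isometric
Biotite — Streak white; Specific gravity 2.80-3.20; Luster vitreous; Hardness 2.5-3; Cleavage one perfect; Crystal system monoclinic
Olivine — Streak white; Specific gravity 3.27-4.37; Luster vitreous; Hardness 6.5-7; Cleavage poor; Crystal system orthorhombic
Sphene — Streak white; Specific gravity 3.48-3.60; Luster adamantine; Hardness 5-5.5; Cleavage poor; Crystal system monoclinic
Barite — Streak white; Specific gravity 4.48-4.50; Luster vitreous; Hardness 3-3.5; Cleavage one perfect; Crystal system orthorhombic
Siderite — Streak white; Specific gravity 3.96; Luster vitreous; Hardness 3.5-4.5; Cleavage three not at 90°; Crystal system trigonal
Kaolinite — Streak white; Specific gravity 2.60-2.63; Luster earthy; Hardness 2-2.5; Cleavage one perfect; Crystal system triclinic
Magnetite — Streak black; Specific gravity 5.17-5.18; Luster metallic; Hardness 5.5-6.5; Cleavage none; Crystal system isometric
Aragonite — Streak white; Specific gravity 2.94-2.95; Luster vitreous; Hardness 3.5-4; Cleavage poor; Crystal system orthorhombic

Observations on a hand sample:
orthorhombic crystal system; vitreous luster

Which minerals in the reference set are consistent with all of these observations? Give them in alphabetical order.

Aragonite, Barite, Olivine, Sillimanite, Topaz

Orthorhombic crystal system — leaves Sillimanite, Sulfur, Topaz, Olivine, Barite, Aragonite.
Vitreous luster eliminates Sulfur.
Consistent with every observation: Aragonite, Barite, Olivine, Sillimanite, Topaz.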